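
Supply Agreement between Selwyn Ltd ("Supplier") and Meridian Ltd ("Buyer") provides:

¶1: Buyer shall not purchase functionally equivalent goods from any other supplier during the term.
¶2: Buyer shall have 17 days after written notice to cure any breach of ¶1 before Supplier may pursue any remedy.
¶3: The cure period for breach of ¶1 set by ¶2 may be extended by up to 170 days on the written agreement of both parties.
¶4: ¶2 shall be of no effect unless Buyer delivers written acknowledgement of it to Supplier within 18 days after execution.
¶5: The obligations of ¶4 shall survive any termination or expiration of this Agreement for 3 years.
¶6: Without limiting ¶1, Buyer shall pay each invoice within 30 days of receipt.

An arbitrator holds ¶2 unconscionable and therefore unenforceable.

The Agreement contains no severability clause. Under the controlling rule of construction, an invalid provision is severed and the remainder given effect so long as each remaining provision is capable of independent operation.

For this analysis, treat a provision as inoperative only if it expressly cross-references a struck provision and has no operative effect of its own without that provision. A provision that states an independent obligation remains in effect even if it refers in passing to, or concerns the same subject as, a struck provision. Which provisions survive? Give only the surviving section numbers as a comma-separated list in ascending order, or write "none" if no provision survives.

¶2 is struck. ¶3 does nothing except set the extension of the cure period for breach of ¶1 by reference to ¶2; with ¶2 gone it has no independent effect and is inoperative. ¶4 merely fixes the acknowledgement condition for ¶2; with ¶2 gone it has nothing to operate on and falls away. ¶5 merely fixes the survival period for ¶4; with ¶4 gone it has nothing to operate on and falls away. With no severability clause, the stated default rule severs what cannot stand and enforces each remaining provision that can operate on its own. ¶1 and ¶6 remain in effect.

1, 6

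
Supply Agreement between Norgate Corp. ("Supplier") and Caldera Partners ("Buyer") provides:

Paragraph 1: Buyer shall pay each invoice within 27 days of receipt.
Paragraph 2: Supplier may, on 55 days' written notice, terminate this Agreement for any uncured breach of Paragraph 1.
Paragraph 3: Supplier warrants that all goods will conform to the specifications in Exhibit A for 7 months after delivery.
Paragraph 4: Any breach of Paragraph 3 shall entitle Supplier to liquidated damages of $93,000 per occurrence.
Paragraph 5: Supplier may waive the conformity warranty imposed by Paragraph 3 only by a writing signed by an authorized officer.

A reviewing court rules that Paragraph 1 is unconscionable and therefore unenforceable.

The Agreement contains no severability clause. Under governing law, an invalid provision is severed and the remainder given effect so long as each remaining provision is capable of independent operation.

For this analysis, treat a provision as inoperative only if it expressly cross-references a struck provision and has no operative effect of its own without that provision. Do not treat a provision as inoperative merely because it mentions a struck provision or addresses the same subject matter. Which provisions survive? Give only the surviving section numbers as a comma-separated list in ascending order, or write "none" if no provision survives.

3, 4, 5

Paragraph 1 is struck. The only function of Paragraph 2 is the termination right for breach of Paragraph 1, so it cannot stand once Paragraph 1 is removed. Under the stated default rule, only provisions that cannot operate independently fall away; the rest are enforced. The provisions still in force are Paragraph 3, Paragraph 4, and Paragraph 5.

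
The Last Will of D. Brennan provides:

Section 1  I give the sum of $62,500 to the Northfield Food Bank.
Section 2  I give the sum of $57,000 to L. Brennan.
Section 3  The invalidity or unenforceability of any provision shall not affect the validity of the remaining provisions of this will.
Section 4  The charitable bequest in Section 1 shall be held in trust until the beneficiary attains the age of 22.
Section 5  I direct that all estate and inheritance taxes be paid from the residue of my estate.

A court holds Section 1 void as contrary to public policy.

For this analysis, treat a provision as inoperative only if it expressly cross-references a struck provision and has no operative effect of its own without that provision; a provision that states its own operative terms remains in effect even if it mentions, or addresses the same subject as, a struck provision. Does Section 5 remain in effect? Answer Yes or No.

Section 1 is struck. The only function of Section 4 is the trust for Section 1, so it cannot stand once Section 1 is removed. Under the severability clause in Section 3, the remaining provisions continue in force. Section 2, Section 3, and Section 5 remain in effect. Section 5 is among the surviving provisions, so the answer is yes.

Yes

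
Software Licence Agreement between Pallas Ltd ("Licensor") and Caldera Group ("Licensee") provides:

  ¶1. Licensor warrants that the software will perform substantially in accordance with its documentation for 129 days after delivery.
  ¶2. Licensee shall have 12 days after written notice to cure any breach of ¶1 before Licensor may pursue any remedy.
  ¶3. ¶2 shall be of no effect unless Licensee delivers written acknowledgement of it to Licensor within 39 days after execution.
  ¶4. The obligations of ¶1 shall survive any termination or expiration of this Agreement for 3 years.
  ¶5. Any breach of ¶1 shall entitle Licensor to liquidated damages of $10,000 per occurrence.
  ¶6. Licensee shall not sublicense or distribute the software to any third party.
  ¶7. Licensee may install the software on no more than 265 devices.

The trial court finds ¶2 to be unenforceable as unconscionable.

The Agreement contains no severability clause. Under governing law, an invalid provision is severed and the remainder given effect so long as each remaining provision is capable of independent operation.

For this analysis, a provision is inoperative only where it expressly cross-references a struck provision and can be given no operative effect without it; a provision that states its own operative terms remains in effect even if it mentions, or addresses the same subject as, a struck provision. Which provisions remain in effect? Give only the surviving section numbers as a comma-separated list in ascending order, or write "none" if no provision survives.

1, 4, 5, 6, 7

¶2 is struck. The only function of ¶3 is the acknowledgement condition for ¶2, so it cannot stand once ¶2 is removed. With no severability clause, the stated default rule severs what cannot stand and enforces each remaining provision that can operate on its own. The provisions still in force are ¶1, ¶4, ¶5, ¶6, and ¶7.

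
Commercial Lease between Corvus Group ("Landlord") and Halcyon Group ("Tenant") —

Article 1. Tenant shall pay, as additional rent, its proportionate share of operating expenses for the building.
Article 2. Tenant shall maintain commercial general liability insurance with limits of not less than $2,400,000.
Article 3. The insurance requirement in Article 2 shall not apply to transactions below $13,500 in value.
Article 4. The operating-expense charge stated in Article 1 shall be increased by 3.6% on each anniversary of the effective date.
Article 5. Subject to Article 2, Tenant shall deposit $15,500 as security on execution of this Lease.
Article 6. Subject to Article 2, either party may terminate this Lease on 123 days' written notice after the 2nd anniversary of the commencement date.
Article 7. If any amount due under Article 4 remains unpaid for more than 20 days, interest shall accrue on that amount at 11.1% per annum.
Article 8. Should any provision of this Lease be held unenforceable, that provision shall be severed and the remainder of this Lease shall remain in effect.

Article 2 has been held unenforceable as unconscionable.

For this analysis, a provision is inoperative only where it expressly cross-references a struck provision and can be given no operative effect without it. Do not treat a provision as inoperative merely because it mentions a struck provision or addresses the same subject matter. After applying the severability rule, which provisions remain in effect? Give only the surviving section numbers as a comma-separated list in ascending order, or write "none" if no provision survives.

Article 2 is struck. Article 3 does nothing except set the carve-out from the insurance requirement by reference to Article 2; with Article 2 gone it has no independent effect and is inoperative. Article 5 mentions Article 2 but its own obligation stands independently of Article 2, so Article 5 is not affected. Although Article 6 refers to Article 2, its operative terms do not depend on Article 2, so it remains in effect. Under the severability clause in Article 8, the remaining provisions continue in force. Article 1, Article 4, Article 5, Article 6, Article 7, and Article 8 remain in effect.

1, 4, 5, 6, 7, 8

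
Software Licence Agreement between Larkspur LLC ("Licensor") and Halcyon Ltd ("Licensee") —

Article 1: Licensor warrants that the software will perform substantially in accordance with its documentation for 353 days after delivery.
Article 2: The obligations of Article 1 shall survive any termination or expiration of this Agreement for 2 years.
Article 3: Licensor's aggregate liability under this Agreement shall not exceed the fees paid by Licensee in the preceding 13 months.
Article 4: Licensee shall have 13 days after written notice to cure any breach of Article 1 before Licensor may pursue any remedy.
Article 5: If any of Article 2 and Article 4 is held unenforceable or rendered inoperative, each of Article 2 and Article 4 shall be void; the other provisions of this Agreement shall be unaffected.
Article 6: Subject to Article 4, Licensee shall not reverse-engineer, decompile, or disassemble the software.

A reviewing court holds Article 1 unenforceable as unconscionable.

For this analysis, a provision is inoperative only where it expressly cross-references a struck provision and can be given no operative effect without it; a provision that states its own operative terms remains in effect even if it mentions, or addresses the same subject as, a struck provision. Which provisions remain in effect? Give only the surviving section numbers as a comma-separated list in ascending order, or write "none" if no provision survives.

3, 5, 6

Article 1 is struck. Article 2 merely fixes the survival period for Article 1; with Article 1 gone it has nothing to operate on and falls away. Article 4 operates only by reference to Article 1, so it falls with Article 1. Although Article 6 refers to Article 4, its operative terms do not depend on Article 4, so it remains in effect. Article 5 declares Article 2 and Article 4 mutually dependent; since one of them has fallen, all of them are of no effect. The remainder continues in force under Article 5. Article 3, Article 5, and Article 6 remain in effect.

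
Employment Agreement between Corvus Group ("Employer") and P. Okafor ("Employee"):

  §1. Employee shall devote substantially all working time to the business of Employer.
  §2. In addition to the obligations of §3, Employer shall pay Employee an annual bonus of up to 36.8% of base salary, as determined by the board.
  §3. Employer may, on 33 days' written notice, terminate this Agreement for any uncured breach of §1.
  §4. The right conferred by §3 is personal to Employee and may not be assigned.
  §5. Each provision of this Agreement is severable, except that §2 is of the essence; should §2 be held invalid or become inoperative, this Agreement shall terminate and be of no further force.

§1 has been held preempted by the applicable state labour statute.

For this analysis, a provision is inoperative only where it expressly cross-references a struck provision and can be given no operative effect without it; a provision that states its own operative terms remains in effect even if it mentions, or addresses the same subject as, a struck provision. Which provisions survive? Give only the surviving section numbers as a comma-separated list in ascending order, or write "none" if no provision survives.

§1 is struck. §3 has no operative effect of its own apart from §1 and is therefore inoperative. The only function of §4 is the non-assignment of §3, so it cannot stand once §3 is removed. Although §2 refers to §3, its operative terms do not depend on §3, so it remains in effect. §5 makes §2 an essential term, but §2 is unaffected, so the severability proviso in §5 preserves the remaining provisions. §2 and §5 remain in effect.

2, 5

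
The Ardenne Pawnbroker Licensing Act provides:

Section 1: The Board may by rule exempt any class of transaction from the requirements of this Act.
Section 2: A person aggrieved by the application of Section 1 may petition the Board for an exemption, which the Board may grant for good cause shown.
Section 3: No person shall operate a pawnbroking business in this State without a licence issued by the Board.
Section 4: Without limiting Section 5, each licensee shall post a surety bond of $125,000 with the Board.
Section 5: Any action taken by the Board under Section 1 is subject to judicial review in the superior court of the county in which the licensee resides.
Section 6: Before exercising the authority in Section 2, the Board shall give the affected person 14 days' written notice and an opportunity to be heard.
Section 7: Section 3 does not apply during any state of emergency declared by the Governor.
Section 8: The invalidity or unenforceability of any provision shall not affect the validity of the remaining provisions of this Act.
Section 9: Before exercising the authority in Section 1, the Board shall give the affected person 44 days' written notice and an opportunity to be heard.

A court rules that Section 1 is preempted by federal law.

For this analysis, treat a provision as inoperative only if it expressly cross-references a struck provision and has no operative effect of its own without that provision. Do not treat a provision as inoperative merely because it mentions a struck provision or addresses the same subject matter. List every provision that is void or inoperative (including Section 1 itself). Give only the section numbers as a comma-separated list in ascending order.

1, 2, 5, 6, 9

Section 1 is struck. Section 2 has no operative effect of its own apart from Section 1 and is therefore inoperative. The only function of Section 5 is the judicial-review right for Section 1, so it cannot stand once Section 1 is removed. Section 9 operates only by reference to Section 1, so it falls with Section 1. Section 6 has no operative effect of its own apart from Section 2 and is therefore inoperative. Section 4 mentions Section 5 but its own obligation stands independently of Section 5, so Section 4 is not affected. Section 8 is a severability clause and preserves every provision that can still be given independent effect. The provisions still in force are Section 3, Section 4, Section 7, and Section 8.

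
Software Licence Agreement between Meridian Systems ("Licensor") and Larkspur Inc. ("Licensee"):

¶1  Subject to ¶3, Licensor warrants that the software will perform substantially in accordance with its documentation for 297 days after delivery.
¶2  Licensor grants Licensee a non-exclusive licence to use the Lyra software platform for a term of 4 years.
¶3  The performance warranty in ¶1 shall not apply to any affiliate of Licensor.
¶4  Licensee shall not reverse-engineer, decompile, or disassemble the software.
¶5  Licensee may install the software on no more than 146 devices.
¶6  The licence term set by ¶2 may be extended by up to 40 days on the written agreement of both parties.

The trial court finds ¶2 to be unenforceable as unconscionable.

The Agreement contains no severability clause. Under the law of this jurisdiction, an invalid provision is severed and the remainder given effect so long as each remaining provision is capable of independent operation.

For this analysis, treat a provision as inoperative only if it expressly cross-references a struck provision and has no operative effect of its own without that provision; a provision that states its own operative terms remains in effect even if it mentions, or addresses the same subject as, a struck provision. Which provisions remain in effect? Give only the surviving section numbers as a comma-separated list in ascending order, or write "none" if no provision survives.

1, 3, 4, 5

¶2 is struck. The whole of ¶6 is the extension of the licence term, defined by reference to ¶2, so ¶6 cannot stand once ¶2 is removed. Under the stated default rule, only provisions that cannot operate independently fall away; the rest are enforced. ¶1, ¶3, ¶4, and ¶5 remain in effect.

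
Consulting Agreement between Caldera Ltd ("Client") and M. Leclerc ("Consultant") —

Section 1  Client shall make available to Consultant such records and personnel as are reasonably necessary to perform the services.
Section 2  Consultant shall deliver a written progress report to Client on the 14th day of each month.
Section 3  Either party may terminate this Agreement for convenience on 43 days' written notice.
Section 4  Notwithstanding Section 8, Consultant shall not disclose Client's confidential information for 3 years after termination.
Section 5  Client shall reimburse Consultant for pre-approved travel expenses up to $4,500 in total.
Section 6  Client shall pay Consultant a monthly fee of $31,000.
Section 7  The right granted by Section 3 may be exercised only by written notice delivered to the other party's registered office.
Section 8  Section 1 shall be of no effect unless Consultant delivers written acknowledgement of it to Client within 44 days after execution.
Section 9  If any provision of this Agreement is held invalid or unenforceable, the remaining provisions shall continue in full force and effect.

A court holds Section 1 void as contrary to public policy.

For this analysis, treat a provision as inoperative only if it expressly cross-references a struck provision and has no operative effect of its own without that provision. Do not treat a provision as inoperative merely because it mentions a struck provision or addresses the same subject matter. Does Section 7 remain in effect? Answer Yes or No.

Yes

Section 1 is struck. Section 8 has no operative effect of its own apart from Section 1 and is therefore inoperative. Although Section 4 refers to Section 8, its operative terms do not depend on Section 8, so it remains in effect. Under the severability clause in Section 9, the remaining provisions continue in force. Section 2, Section 3, Section 4, Section 5, Section 6, Section 7, and Section 9 remain in effect. Section 7 is among the surviving provisions, so the answer is yes.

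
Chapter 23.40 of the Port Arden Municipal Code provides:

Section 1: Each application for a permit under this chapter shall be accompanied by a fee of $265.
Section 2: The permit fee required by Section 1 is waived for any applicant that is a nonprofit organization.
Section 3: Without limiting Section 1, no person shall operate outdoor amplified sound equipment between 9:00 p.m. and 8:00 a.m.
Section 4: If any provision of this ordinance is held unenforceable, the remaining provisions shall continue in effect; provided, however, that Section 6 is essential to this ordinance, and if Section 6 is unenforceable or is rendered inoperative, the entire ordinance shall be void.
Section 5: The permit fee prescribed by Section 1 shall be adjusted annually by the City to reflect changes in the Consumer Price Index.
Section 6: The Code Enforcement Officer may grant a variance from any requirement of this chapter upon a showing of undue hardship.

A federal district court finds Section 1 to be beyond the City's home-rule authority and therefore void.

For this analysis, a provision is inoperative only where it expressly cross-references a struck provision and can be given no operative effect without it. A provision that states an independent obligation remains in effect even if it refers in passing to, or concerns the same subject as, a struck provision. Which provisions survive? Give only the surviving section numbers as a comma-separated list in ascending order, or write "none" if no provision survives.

Section 1 is struck. The whole of Section 2 is the nonprofit waiver of the permit fee, defined by reference to Section 1, so Section 2 cannot stand once Section 1 is removed. The whole of Section 5 is the indexation of the permit fee, defined by reference to Section 1, so Section 5 cannot stand once Section 1 is removed. Section 3 mentions Section 1 but its own obligation stands independently of Section 1, so Section 3 is not affected. Section 4 makes Section 6 an essential term, but Section 6 is unaffected, so the severability proviso in Section 4 preserves the remaining provisions. The provisions still in force are Section 3, Section 4, and Section 6.

3, 4, 6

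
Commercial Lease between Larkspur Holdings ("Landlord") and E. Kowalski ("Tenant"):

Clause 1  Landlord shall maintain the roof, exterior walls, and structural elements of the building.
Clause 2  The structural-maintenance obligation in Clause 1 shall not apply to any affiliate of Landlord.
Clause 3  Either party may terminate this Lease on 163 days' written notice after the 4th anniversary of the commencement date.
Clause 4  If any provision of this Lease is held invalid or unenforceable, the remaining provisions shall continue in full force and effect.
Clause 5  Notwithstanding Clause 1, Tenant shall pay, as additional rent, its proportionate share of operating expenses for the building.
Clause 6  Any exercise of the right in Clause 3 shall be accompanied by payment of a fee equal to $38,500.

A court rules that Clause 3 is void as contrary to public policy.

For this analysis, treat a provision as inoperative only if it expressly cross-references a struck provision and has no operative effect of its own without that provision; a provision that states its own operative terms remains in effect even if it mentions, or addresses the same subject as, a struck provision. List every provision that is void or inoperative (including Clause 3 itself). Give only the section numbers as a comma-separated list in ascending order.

Clause 3 is struck. Clause 6 has no operative effect of its own apart from Clause 3 and is therefore inoperative. Under the severability clause in Clause 4, the remaining provisions continue in force. The provisions still in force are Clause 1, Clause 2, Clause 4, and Clause 5.

3, 6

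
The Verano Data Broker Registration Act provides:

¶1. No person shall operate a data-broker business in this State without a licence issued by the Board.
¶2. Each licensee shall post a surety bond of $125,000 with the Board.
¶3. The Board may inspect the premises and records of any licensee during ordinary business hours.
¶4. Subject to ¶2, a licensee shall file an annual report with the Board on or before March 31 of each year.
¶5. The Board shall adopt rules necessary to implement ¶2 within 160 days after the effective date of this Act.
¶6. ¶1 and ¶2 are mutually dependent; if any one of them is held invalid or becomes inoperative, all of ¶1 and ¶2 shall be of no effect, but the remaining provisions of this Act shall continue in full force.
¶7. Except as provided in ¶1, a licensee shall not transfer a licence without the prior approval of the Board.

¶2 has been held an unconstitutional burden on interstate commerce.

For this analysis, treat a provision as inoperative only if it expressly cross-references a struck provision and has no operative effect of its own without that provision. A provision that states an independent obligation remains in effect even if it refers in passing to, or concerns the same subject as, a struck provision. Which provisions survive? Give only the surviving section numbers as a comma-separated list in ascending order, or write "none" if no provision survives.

¶2 is struck. ¶5 operates only by reference to ¶2, so it falls with ¶2. Although ¶4 refers to ¶2, its operative terms do not depend on ¶2, so it remains in effect. Although ¶7 refers to ¶1, its operative terms do not depend on ¶1, so it remains in effect. ¶6 declares ¶1 and ¶2 mutually dependent; since one of them has fallen, all of them are of no effect. That brings down ¶1 as well. The remainder continues in force under ¶6. The provisions still in force are ¶3, ¶4, ¶6, and ¶7.

3, 4, 6, 7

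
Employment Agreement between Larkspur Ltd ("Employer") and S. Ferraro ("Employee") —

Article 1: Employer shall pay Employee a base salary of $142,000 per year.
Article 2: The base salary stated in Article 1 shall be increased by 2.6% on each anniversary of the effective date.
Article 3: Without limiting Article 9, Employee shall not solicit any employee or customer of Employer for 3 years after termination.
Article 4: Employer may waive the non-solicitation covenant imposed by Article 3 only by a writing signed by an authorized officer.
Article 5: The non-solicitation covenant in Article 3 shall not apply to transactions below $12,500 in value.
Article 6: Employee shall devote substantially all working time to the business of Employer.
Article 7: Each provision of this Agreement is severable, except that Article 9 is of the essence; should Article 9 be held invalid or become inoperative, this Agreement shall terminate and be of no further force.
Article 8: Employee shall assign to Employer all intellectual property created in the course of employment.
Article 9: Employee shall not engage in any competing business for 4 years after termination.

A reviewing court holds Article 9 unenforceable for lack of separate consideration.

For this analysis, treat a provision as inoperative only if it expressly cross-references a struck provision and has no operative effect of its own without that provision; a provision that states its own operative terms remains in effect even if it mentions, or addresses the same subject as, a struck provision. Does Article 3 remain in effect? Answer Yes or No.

Article 9 is struck. No other provision's operative terms depend on Article 9. Article 7 makes Article 9 an essential term, and Article 9 is the provision held invalid; under Article 7, the entire Agreement is therefore void. No provision of the Agreement survives. Article 3 is among the inoperative provisions, so the answer is no.

No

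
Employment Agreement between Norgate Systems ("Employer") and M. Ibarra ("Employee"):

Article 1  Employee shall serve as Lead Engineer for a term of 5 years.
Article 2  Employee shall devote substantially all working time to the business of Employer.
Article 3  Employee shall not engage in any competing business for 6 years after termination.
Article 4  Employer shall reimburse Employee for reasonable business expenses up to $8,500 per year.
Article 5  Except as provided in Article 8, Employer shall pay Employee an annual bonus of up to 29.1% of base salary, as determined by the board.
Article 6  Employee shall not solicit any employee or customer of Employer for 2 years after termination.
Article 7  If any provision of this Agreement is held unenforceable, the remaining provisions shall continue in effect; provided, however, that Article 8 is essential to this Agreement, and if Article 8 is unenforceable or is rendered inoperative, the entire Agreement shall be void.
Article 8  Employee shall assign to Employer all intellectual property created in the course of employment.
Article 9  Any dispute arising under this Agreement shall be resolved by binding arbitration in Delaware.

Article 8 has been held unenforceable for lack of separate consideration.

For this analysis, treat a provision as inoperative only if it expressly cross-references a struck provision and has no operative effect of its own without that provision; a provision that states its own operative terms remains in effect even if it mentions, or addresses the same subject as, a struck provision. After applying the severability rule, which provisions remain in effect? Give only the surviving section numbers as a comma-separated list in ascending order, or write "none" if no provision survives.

Article 8 is struck. No other provision's operative terms depend on Article 8. Article 7 makes Article 8 an essential term, and Article 8 is the provision held invalid; under Article 7, the entire Agreement is therefore void. No provision of the Agreement survives.

none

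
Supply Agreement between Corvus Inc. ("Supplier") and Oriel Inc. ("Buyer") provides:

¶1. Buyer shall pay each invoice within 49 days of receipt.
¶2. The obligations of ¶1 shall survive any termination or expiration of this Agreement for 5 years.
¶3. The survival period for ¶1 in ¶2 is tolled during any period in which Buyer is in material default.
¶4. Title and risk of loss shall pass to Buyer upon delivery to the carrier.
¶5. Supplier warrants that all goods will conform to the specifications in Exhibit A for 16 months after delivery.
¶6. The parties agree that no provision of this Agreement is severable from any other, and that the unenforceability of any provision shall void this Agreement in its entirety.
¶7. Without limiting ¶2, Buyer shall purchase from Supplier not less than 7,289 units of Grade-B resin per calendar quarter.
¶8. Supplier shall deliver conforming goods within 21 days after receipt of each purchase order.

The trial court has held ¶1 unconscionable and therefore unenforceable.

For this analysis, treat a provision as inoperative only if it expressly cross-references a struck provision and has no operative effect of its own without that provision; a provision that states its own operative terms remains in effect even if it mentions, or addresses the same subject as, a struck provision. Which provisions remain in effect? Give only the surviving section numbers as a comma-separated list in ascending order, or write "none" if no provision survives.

¶1 is struck. ¶2 has no operative effect of its own apart from ¶1 and is therefore inoperative. ¶3 has no operative effect of its own apart from ¶2 and is therefore inoperative. ¶6 provides that the Agreement is not severable, so the invalidity of any one provision voids the entire Agreement. No provision of the Agreement survives.

none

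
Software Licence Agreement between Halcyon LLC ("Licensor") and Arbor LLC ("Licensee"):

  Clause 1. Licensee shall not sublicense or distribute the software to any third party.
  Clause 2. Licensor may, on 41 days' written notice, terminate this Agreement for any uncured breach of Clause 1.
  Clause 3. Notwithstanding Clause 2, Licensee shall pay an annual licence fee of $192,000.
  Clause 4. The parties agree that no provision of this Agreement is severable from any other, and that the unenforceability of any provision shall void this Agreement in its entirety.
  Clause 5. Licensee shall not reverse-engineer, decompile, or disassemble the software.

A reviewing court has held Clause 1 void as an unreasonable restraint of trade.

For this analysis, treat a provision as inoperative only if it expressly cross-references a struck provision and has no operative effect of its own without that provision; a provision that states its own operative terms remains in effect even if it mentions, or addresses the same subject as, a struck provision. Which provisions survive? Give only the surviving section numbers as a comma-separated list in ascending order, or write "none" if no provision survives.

Clause 1 is struck. Clause 2 merely fixes the termination right for breach of Clause 1; with Clause 1 gone it has nothing to operate on and falls away. Clause 4 provides that the Agreement is not severable, so the invalidity of any one provision voids the entire Agreement. No provision of the Agreement survives.

none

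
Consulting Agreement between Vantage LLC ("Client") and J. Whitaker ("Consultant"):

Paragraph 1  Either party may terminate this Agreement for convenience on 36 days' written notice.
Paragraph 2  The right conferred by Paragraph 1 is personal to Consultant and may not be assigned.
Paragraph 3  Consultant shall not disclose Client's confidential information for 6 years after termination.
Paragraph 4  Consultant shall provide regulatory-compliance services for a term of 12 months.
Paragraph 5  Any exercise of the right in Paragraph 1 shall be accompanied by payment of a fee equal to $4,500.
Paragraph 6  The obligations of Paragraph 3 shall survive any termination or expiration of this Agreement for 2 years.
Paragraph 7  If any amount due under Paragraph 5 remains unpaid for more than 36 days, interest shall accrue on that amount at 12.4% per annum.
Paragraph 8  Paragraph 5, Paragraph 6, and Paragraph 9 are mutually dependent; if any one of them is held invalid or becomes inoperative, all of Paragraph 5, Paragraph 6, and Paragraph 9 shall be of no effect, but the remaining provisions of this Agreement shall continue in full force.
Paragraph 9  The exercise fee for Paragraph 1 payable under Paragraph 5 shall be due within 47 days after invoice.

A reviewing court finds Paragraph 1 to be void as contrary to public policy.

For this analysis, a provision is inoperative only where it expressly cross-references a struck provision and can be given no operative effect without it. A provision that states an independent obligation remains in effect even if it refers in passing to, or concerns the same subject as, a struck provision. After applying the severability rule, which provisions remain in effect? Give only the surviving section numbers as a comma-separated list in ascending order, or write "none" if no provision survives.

3, 4, 8

Paragraph 1 is struck. Paragraph 2 merely fixes the non-assignment of Paragraph 1; with Paragraph 1 gone it has nothing to operate on and falls away. Paragraph 5 merely fixes the exercise fee for Paragraph 1; with Paragraph 1 gone it has nothing to operate on and falls away. Paragraph 7 operates only by reference to Paragraph 5, so it falls with Paragraph 5. The whole of Paragraph 9 is the payment deadline for the exercise fee for Paragraph 1, defined by reference to Paragraph 5, so Paragraph 9 cannot stand once Paragraph 5 is removed. Paragraph 8 declares Paragraph 5, Paragraph 6, and Paragraph 9 mutually dependent; since one of them has fallen, all of them are of no effect. That brings down Paragraph 6 as well. The remainder continues in force under Paragraph 8. That leaves Paragraph 3, Paragraph 4, and Paragraph 8 in effect.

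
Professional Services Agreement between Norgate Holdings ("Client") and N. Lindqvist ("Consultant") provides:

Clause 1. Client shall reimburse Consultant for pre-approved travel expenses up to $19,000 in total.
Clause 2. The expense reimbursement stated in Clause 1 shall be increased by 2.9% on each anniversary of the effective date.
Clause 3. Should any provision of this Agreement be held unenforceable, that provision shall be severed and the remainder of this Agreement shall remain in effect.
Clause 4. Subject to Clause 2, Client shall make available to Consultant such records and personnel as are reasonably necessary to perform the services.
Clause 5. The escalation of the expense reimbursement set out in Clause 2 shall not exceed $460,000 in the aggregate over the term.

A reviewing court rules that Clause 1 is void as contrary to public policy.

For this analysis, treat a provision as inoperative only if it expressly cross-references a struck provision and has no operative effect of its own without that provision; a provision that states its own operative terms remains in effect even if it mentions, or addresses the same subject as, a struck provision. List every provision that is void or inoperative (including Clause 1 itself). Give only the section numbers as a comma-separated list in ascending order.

1, 2, 5

Clause 1 is struck. The whole of Clause 2 is the escalation of the expense reimbursement, defined by reference to Clause 1, so Clause 2 cannot stand once Clause 1 is removed. Clause 5 does nothing except set the aggregate cap on the escalation of the expense reimbursement by reference to Clause 2; with Clause 2 gone it has no independent effect and is inoperative. Clause 4 mentions Clause 2 but its own obligation stands independently of Clause 2, so Clause 4 is not affected. Clause 3 is a severability clause and preserves every provision that can still be given independent effect. That leaves Clause 3 and Clause 4 in effect.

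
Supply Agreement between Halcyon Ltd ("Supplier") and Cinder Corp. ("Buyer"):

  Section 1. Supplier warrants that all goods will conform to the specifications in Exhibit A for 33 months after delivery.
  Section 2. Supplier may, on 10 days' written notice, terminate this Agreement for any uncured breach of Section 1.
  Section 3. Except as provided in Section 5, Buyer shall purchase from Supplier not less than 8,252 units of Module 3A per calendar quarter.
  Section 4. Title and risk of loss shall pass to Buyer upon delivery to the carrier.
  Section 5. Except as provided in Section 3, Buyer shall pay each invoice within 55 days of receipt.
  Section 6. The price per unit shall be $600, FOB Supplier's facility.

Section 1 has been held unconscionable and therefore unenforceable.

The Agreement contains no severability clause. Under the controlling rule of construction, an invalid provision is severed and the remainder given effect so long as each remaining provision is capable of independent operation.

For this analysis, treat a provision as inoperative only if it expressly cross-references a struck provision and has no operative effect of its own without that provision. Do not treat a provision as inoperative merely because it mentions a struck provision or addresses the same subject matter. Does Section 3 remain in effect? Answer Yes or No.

Yes

Section 1 is struck. Section 2 operates only by reference to Section 1, so it falls with Section 1. Under the stated default rule, only provisions that cannot operate independently fall away; the rest are enforced. The provisions still in force are Section 3, Section 4, Section 5, and Section 6. Section 3 is among the surviving provisions, so the answer is yes.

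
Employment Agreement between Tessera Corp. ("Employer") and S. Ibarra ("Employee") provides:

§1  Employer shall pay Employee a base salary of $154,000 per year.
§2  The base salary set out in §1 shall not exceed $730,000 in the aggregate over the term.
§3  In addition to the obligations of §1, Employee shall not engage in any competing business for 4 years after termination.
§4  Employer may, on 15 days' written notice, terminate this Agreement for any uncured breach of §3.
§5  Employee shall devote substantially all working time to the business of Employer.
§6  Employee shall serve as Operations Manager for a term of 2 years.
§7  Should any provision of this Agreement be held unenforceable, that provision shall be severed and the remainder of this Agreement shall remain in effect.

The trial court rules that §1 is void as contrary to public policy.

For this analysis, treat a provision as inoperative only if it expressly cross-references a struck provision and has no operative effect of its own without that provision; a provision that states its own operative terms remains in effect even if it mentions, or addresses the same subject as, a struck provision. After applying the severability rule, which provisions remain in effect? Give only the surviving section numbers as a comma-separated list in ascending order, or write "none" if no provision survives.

3, 4, 5, 6, 7

§1 is struck. §2 operates only by reference to §1, so it falls with §1. §3 mentions §1 but its own obligation stands independently of §1, so §3 is not affected. §7 is a severability clause and preserves every provision that can still be given independent effect. §3, §4, §5, §6, and §7 remain in effect.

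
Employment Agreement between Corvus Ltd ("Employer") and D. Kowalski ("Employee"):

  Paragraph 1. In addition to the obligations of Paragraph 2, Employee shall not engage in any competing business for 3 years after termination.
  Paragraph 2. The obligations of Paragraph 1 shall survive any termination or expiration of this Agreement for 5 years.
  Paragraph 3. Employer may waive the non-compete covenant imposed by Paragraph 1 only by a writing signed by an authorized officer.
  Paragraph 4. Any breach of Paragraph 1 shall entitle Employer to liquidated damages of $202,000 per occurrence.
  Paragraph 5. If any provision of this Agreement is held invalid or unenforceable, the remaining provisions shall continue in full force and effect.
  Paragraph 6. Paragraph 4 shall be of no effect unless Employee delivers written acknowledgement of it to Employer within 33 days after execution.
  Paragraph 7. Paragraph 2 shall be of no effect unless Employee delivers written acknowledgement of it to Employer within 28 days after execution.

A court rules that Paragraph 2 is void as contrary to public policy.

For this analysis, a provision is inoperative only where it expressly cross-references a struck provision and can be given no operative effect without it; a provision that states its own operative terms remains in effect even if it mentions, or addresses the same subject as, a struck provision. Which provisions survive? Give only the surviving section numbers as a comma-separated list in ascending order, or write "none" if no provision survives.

Paragraph 2 is struck. Paragraph 7 has no operative effect of its own apart from Paragraph 2 and is therefore inoperative. Paragraph 1 mentions Paragraph 2 but its own obligation stands independently of Paragraph 2, so Paragraph 1 is not affected. Paragraph 5 is a severability clause and preserves every provision that can still be given independent effect. Paragraph 1, Paragraph 3, Paragraph 4, Paragraph 5, and Paragraph 6 remain in effect.

1, 3, 4, 5, 6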